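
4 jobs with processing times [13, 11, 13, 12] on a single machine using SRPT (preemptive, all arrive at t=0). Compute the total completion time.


Since all jobs arrive at t=0, SRPT equals SPT ordering.
SPT order: [11, 12, 13, 13]
Completion times:
  Job 1: p=11, C=11
  Job 2: p=12, C=23
  Job 3: p=13, C=36
  Job 4: p=13, C=49
Total completion time = 11 + 23 + 36 + 49 = 119

119


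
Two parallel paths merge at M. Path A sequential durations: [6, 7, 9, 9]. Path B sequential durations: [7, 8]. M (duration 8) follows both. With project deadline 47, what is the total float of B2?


Forward pass: ES(B2) = sum of predecessors on chain B = 7
EF = ES + duration = 7 + 8 = 15
Backward pass: LF(M) = deadline = 47; LS(M) = 47 - 8 = 39
LF(B2) = LS(M) - sum(successors on chain B) = 39 - 0 = 39
LS = LF - duration = 39 - 8 = 31
Total float = LS - ES = 31 - 7 = 24

24


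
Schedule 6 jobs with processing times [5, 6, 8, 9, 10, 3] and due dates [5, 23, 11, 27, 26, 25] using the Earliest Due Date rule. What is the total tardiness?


Sort by due date (EDD order): [(5, 5), (8, 11), (6, 23), (3, 25), (10, 26), (9, 27)]
Compute completion times and tardiness:
  Job 1: p=5, d=5, C=5, tardiness=max(0,5-5)=0
  Job 2: p=8, d=11, C=13, tardiness=max(0,13-11)=2
  Job 3: p=6, d=23, C=19, tardiness=max(0,19-23)=0
  Job 4: p=3, d=25, C=22, tardiness=max(0,22-25)=0
  Job 5: p=10, d=26, C=32, tardiness=max(0,32-26)=6
  Job 6: p=9, d=27, C=41, tardiness=max(0,41-27)=14
Total tardiness = 22

22


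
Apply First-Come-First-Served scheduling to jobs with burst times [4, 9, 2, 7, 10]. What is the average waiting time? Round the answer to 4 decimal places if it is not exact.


FCFS order (as given): [4, 9, 2, 7, 10]
Waiting times:
  Job 1: wait = 0
  Job 2: wait = 4
  Job 3: wait = 13
  Job 4: wait = 15
  Job 5: wait = 22
Sum of waiting times = 54
Average waiting time = 54/5 = 10.8

10.8


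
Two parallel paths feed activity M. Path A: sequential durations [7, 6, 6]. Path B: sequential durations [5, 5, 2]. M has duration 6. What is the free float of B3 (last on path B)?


ES(B3) = sum of predecessors on chain B = 10
EF(B3) = ES + duration = 10 + 2 = 12
Successor of B3 is M. ES(M) = max(sum(A), sum(B)) = max(19, 12) = 19
Free float = ES(successor) - EF(current) = 19 - 12 = 7

7


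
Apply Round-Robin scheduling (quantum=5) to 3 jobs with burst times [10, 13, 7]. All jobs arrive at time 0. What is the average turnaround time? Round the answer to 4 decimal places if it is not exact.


Time quantum = 5
Execution trace:
  J1 runs 5 units, time = 5
  J2 runs 5 units, time = 10
  J3 runs 5 units, time = 15
  J1 runs 5 units, time = 20
  J2 runs 5 units, time = 25
  J3 runs 2 units, time = 27
  J2 runs 3 units, time = 30
Finish times: [20, 30, 27]
Average turnaround = 77/3 = 25.6667

25.6667


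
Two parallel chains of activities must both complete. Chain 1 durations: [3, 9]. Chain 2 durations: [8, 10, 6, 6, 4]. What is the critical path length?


Path A total = 3 + 9 = 12
Path B total = 8 + 10 + 6 + 6 + 4 = 34
Critical path = longest path = max(12, 34) = 34

34


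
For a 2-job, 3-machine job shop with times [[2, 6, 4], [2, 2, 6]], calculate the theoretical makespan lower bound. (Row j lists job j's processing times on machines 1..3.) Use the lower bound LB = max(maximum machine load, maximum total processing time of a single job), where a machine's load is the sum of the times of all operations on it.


Machine loads:
  Machine 1: 2 + 2 = 4
  Machine 2: 6 + 2 = 8
  Machine 3: 4 + 6 = 10
Max machine load = 10
Job totals:
  Job 1: 12
  Job 2: 10
Max job total = 12
Lower bound = max(10, 12) = 12

12


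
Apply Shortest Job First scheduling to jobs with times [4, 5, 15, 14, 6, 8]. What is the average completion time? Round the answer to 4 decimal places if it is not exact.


SJF order (ascending): [4, 5, 6, 8, 14, 15]
Completion times:
  Job 1: burst=4, C=4
  Job 2: burst=5, C=9
  Job 3: burst=6, C=15
  Job 4: burst=8, C=23
  Job 5: burst=14, C=37
  Job 6: burst=15, C=52
Average completion = 140/6 = 23.3333

23.3333


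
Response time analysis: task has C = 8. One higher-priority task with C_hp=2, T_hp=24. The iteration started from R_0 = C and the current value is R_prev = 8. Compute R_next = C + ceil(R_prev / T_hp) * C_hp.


R_next = C + ceil(R_prev / T_hp) * C_hp
ceil(8 / 24) = ceil(0.3333) = 1
Interference = 1 * 2 = 2
R_next = 8 + 2 = 10

10


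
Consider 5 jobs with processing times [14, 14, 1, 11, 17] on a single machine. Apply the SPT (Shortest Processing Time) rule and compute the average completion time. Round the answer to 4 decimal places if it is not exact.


Sort jobs by processing time (SPT order): [1, 11, 14, 14, 17]
Compute completion times sequentially:
  Job 1: processing = 1, completes at 1
  Job 2: processing = 11, completes at 12
  Job 3: processing = 14, completes at 26
  Job 4: processing = 14, completes at 40
  Job 5: processing = 17, completes at 57
Sum of completion times = 136
Average completion time = 136/5 = 27.2

27.2


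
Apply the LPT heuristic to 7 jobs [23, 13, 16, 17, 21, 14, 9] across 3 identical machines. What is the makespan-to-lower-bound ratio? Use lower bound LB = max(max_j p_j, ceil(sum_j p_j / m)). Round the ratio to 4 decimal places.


LPT order: [23, 21, 17, 16, 14, 13, 9]
Machine loads after assignment: [36, 35, 42]
LPT makespan = 42
Lower bound = max(max_job, ceil(total/3)) = max(23, 38) = 38
Ratio = 42 / 38 = 1.1053

1.1053


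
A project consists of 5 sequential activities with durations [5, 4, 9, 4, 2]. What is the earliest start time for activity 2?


Activity 2 starts after activities 1 through 1 complete.
Predecessor durations: [5]
ES = 5 = 5

5


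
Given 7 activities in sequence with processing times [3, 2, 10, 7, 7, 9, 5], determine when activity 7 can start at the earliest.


Activity 7 starts after activities 1 through 6 complete.
Predecessor durations: [3, 2, 10, 7, 7, 9]
ES = 3 + 2 + 10 + 7 + 7 + 9 = 38

38


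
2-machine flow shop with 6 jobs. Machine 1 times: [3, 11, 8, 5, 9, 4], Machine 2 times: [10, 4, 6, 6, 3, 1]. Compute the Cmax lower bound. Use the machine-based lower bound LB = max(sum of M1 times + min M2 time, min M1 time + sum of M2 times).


LB1 = sum(M1 times) + min(M2 times) = 40 + 1 = 41
LB2 = min(M1 times) + sum(M2 times) = 3 + 30 = 33
Lower bound = max(LB1, LB2) = max(41, 33) = 41

41


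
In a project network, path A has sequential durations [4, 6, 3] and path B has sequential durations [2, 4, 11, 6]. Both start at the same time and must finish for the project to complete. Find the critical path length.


Path A total = 4 + 6 + 3 = 13
Path B total = 2 + 4 + 11 + 6 = 23
Critical path = longest path = max(13, 23) = 23

23


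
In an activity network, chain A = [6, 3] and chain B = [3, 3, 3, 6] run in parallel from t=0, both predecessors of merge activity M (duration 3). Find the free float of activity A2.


ES(A2) = sum of predecessors on chain A = 6
EF(A2) = ES + duration = 6 + 3 = 9
Successor of A2 is M. ES(M) = max(sum(A), sum(B)) = max(9, 15) = 15
Free float = ES(successor) - EF(current) = 15 - 9 = 6

6


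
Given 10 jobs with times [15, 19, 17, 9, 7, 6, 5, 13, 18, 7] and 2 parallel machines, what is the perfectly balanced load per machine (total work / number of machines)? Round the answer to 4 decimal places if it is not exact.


Total processing time = 15 + 19 + 17 + 9 + 7 + 6 + 5 + 13 + 18 + 7 = 116
Number of machines = 2
Ideal balanced load = 116 / 2 = 58.0

58.0


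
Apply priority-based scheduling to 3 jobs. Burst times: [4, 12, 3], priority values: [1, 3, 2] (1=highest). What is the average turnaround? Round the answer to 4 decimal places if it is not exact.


Sort by priority (ascending = highest first):
Order: [(1, 4), (2, 3), (3, 12)]
Completion times:
  Priority 1, burst=4, C=4
  Priority 2, burst=3, C=7
  Priority 3, burst=12, C=19
Average turnaround = 30/3 = 10.0

10.0


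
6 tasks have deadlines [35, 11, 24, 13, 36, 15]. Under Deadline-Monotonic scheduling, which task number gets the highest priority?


Sort tasks by relative deadline (ascending):
  Task 2: deadline = 11
  Task 4: deadline = 13
  Task 6: deadline = 15
  Task 3: deadline = 24
  Task 1: deadline = 35
  Task 5: deadline = 36
Priority order (highest first): [2, 4, 6, 3, 1, 5]
Highest priority task = 2

2


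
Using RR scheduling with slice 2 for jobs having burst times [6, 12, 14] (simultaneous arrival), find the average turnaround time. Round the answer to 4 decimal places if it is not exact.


Time quantum = 2
Execution trace:
  J1 runs 2 units, time = 2
  J2 runs 2 units, time = 4
  J3 runs 2 units, time = 6
  J1 runs 2 units, time = 8
  J2 runs 2 units, time = 10
  J3 runs 2 units, time = 12
  J1 runs 2 units, time = 14
  J2 runs 2 units, time = 16
  J3 runs 2 units, time = 18
  J2 runs 2 units, time = 20
  J3 runs 2 units, time = 22
  J2 runs 2 units, time = 24
  J3 runs 2 units, time = 26
  J2 runs 2 units, time = 28
  J3 runs 2 units, time = 30
  J3 runs 2 units, time = 32
Finish times: [14, 28, 32]
Average turnaround = 74/3 = 24.6667

24.6667


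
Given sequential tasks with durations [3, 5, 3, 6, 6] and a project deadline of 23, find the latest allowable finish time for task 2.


LF(activity 2) = deadline - sum of successor durations
Successors: activities 3 through 5 with durations [3, 6, 6]
Sum of successor durations = 15
LF = 23 - 15 = 8

8


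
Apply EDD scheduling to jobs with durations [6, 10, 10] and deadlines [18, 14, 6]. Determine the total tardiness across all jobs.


Sort by due date (EDD order): [(10, 6), (10, 14), (6, 18)]
Compute completion times and tardiness:
  Job 1: p=10, d=6, C=10, tardiness=max(0,10-6)=4
  Job 2: p=10, d=14, C=20, tardiness=max(0,20-14)=6
  Job 3: p=6, d=18, C=26, tardiness=max(0,26-18)=8
Total tardiness = 18

18


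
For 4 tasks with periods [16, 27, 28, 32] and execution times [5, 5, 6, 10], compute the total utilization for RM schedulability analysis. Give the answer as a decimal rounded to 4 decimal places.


Compute individual utilizations (exact fractions):
  Task 1: C/T = 5/16 (approx. 0.3125)
  Task 2: C/T = 5/27 (approx. 0.1852)
  Task 3: C/T = 6/28 = 3/14 (approx. 0.2143)
  Task 4: C/T = 10/32 = 5/16 (approx. 0.3125)
Total utilization U = 5/16 + 5/27 + 3/14 + 5/16 = 1549/1512
Rounded to 4 decimal places: U = 1.0245
RM (Liu & Layland) bound for 4 tasks = 0.756828; compare with U = 1549/1512 (approx. 1.024471)
U > 1, so the task set is not schedulable (processor overloaded).

1.0245


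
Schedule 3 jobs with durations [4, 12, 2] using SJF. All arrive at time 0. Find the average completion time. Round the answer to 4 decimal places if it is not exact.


SJF order (ascending): [2, 4, 12]
Completion times:
  Job 1: burst=2, C=2
  Job 2: burst=4, C=6
  Job 3: burst=12, C=18
Average completion = 26/3 = 8.6667

8.6667


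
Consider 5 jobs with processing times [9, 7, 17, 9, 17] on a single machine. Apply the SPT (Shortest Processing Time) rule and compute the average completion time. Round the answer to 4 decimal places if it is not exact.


Sort jobs by processing time (SPT order): [7, 9, 9, 17, 17]
Compute completion times sequentially:
  Job 1: processing = 7, completes at 7
  Job 2: processing = 9, completes at 16
  Job 3: processing = 9, completes at 25
  Job 4: processing = 17, completes at 42
  Job 5: processing = 17, completes at 59
Sum of completion times = 149
Average completion time = 149/5 = 29.8

29.8


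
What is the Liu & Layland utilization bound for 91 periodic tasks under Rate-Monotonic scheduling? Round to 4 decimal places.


Compute 2^(1/91) = 1.0076460851
Subtract 1: 1.0076460851 - 1 = 0.0076460851
Multiply by n: 91 * 0.0076460851 = 0.6957937441
Round to 4 dp: 0.6958

0.6958


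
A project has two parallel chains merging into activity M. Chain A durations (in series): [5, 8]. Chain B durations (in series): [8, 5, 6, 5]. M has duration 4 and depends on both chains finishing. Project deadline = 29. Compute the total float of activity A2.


Forward pass: ES(A2) = sum of predecessors on chain A = 5
EF = ES + duration = 5 + 8 = 13
Backward pass: LF(M) = deadline = 29; LS(M) = 29 - 4 = 25
LF(A2) = LS(M) - sum(successors on chain A) = 25 - 0 = 25
LS = LF - duration = 25 - 8 = 17
Total float = LS - ES = 17 - 5 = 12

12


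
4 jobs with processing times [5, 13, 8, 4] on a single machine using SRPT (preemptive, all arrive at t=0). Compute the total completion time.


Since all jobs arrive at t=0, SRPT equals SPT ordering.
SPT order: [4, 5, 8, 13]
Completion times:
  Job 1: p=4, C=4
  Job 2: p=5, C=9
  Job 3: p=8, C=17
  Job 4: p=13, C=30
Total completion time = 4 + 9 + 17 + 30 = 60

60


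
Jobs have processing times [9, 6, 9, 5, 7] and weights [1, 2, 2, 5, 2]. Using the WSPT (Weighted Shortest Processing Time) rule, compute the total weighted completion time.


Compute p/w ratios and sort ascending (WSPT): [(5, 5), (6, 2), (7, 2), (9, 2), (9, 1)]
Compute weighted completion times:
  Job (p=5,w=5): C=5, w*C=5*5=25
  Job (p=6,w=2): C=11, w*C=2*11=22
  Job (p=7,w=2): C=18, w*C=2*18=36
  Job (p=9,w=2): C=27, w*C=2*27=54
  Job (p=9,w=1): C=36, w*C=1*36=36
Total weighted completion time = 173

173


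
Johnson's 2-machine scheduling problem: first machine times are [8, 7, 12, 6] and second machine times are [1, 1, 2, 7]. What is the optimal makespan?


Apply Johnson's rule:
  Group 1 (a <= b): [(4, 6, 7)]
  Group 2 (a > b): [(3, 12, 2), (1, 8, 1), (2, 7, 1)]
Optimal job order: [4, 3, 1, 2]
Schedule:
  Job 4: M1 done at 6, M2 done at 13
  Job 3: M1 done at 18, M2 done at 20
  Job 1: M1 done at 26, M2 done at 27
  Job 2: M1 done at 33, M2 done at 34
Makespan = 34

34


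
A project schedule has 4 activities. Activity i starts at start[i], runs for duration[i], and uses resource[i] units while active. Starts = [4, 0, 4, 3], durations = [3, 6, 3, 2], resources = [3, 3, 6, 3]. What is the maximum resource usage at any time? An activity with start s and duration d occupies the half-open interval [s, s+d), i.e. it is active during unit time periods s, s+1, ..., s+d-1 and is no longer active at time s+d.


Each activity i is active on [start_i, start_i + duration_i).
Compute total resource usage per time slot:
  t=0: active resources = [3], total = 3
  t=1: active resources = [3], total = 3
  t=2: active resources = [3], total = 3
  t=3: active resources = [3, 3], total = 6
  t=4: active resources = [3, 3, 6, 3], total = 15
  t=5: active resources = [3, 3, 6], total = 12
  t=6: active resources = [3, 6], total = 9
Peak resource demand = 15

15


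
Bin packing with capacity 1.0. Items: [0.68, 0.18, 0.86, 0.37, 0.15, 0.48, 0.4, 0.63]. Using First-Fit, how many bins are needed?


Place items sequentially using First-Fit:
  Item 0.68 -> new Bin 1
  Item 0.18 -> Bin 1 (now 0.86)
  Item 0.86 -> new Bin 2
  Item 0.37 -> new Bin 3
  Item 0.15 -> Bin 3 (now 0.52)
  Item 0.48 -> Bin 3 (now 1.0)
  Item 0.4 -> new Bin 4
  Item 0.63 -> new Bin 5
Total bins used = 5

5


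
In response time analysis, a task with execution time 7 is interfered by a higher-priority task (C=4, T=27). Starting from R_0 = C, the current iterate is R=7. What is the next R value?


R_next = C + ceil(R_prev / T_hp) * C_hp
ceil(7 / 27) = ceil(0.2593) = 1
Interference = 1 * 4 = 4
R_next = 7 + 4 = 11

11


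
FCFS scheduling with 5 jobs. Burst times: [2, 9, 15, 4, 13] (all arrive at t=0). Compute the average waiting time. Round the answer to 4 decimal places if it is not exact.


FCFS order (as given): [2, 9, 15, 4, 13]
Waiting times:
  Job 1: wait = 0
  Job 2: wait = 2
  Job 3: wait = 11
  Job 4: wait = 26
  Job 5: wait = 30
Sum of waiting times = 69
Average waiting time = 69/5 = 13.8

13.8


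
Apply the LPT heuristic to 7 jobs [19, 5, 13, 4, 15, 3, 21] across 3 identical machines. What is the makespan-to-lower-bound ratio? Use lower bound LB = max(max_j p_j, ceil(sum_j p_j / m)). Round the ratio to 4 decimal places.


LPT order: [21, 19, 15, 13, 5, 4, 3]
Machine loads after assignment: [25, 27, 28]
LPT makespan = 28
Lower bound = max(max_job, ceil(total/3)) = max(21, 27) = 27
Ratio = 28 / 27 = 1.037

1.037


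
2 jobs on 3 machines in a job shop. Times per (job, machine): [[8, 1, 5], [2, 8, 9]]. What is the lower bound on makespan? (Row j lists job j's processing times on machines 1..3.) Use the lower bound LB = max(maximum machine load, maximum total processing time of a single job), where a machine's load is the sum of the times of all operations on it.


Machine loads:
  Machine 1: 8 + 2 = 10
  Machine 2: 1 + 8 = 9
  Machine 3: 5 + 9 = 14
Max machine load = 14
Job totals:
  Job 1: 14
  Job 2: 19
Max job total = 19
Lower bound = max(14, 19) = 19

19


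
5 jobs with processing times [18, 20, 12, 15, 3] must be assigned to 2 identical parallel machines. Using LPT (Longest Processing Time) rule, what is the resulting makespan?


Sort jobs in decreasing order (LPT): [20, 18, 15, 12, 3]
Assign each job to the least loaded machine:
  Machine 1: jobs [20, 12, 3], load = 35
  Machine 2: jobs [18, 15], load = 33
Makespan = max load = 35

35


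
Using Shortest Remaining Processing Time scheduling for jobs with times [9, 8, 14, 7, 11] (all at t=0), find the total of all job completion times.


Since all jobs arrive at t=0, SRPT equals SPT ordering.
SPT order: [7, 8, 9, 11, 14]
Completion times:
  Job 1: p=7, C=7
  Job 2: p=8, C=15
  Job 3: p=9, C=24
  Job 4: p=11, C=35
  Job 5: p=14, C=49
Total completion time = 7 + 15 + 24 + 35 + 49 = 130

130


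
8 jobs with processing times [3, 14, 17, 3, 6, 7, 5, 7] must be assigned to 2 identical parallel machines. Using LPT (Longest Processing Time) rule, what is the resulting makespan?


Sort jobs in decreasing order (LPT): [17, 14, 7, 7, 6, 5, 3, 3]
Assign each job to the least loaded machine:
  Machine 1: jobs [17, 7, 5, 3], load = 32
  Machine 2: jobs [14, 7, 6, 3], load = 30
Makespan = max load = 32

32


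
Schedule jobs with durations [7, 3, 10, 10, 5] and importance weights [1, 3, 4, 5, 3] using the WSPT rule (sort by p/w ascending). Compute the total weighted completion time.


Compute p/w ratios and sort ascending (WSPT): [(3, 3), (5, 3), (10, 5), (10, 4), (7, 1)]
Compute weighted completion times:
  Job (p=3,w=3): C=3, w*C=3*3=9
  Job (p=5,w=3): C=8, w*C=3*8=24
  Job (p=10,w=5): C=18, w*C=5*18=90
  Job (p=10,w=4): C=28, w*C=4*28=112
  Job (p=7,w=1): C=35, w*C=1*35=35
Total weighted completion time = 270

270


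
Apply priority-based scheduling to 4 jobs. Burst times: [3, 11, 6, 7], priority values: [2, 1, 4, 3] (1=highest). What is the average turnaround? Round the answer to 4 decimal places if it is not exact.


Sort by priority (ascending = highest first):
Order: [(1, 11), (2, 3), (3, 7), (4, 6)]
Completion times:
  Priority 1, burst=11, C=11
  Priority 2, burst=3, C=14
  Priority 3, burst=7, C=21
  Priority 4, burst=6, C=27
Average turnaround = 73/4 = 18.25

18.25


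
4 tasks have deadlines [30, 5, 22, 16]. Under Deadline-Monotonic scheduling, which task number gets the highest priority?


Sort tasks by relative deadline (ascending):
  Task 2: deadline = 5
  Task 4: deadline = 16
  Task 3: deadline = 22
  Task 1: deadline = 30
Priority order (highest first): [2, 4, 3, 1]
Highest priority task = 2

2


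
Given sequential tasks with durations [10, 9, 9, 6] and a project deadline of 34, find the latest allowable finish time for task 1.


LF(activity 1) = deadline - sum of successor durations
Successors: activities 2 through 4 with durations [9, 9, 6]
Sum of successor durations = 24
LF = 34 - 24 = 10

10


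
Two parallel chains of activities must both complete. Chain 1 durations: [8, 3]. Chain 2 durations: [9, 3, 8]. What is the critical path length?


Path A total = 8 + 3 = 11
Path B total = 9 + 3 + 8 = 20
Critical path = longest path = max(11, 20) = 20

20


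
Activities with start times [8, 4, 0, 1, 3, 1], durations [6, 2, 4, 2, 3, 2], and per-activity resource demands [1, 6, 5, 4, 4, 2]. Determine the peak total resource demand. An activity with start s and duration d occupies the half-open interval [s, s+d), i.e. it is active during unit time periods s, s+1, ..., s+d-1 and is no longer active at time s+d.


Each activity i is active on [start_i, start_i + duration_i).
Compute total resource usage per time slot:
  t=0: active resources = [5], total = 5
  t=1: active resources = [5, 4, 2], total = 11
  t=2: active resources = [5, 4, 2], total = 11
  t=3: active resources = [5, 4], total = 9
  t=4: active resources = [6, 4], total = 10
  t=5: active resources = [6, 4], total = 10
  t=6: active resources = [], total = 0
  t=7: active resources = [], total = 0
  t=8: active resources = [1], total = 1
  t=9: active resources = [1], total = 1
  t=10: active resources = [1], total = 1
  t=11: active resources = [1], total = 1
  t=12: active resources = [1], total = 1
  t=13: active resources = [1], total = 1
Peak resource demand = 11

11


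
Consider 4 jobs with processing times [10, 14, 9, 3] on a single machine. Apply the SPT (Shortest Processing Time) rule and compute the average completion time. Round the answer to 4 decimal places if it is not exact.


Sort jobs by processing time (SPT order): [3, 9, 10, 14]
Compute completion times sequentially:
  Job 1: processing = 3, completes at 3
  Job 2: processing = 9, completes at 12
  Job 3: processing = 10, completes at 22
  Job 4: processing = 14, completes at 36
Sum of completion times = 73
Average completion time = 73/4 = 18.25

18.25


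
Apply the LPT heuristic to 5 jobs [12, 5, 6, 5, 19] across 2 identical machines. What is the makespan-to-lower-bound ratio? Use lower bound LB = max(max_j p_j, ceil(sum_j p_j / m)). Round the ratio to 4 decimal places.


LPT order: [19, 12, 6, 5, 5]
Machine loads after assignment: [24, 23]
LPT makespan = 24
Lower bound = max(max_job, ceil(total/2)) = max(19, 24) = 24
Ratio = 24 / 24 = 1.0

1.0


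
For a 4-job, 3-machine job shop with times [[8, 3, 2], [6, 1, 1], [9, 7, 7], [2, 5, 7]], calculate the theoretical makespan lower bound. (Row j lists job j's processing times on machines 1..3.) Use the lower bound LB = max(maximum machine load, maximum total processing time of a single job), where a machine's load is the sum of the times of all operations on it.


Machine loads:
  Machine 1: 8 + 6 + 9 + 2 = 25
  Machine 2: 3 + 1 + 7 + 5 = 16
  Machine 3: 2 + 1 + 7 + 7 = 17
Max machine load = 25
Job totals:
  Job 1: 13
  Job 2: 8
  Job 3: 23
  Job 4: 14
Max job total = 23
Lower bound = max(25, 23) = 25

25


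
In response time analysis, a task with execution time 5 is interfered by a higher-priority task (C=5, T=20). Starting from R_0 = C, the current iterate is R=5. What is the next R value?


R_next = C + ceil(R_prev / T_hp) * C_hp
ceil(5 / 20) = ceil(0.25) = 1
Interference = 1 * 5 = 5
R_next = 5 + 5 = 10

10


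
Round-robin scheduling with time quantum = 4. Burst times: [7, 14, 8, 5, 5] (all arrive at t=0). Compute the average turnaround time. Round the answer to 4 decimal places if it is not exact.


Time quantum = 4
Execution trace:
  J1 runs 4 units, time = 4
  J2 runs 4 units, time = 8
  J3 runs 4 units, time = 12
  J4 runs 4 units, time = 16
  J5 runs 4 units, time = 20
  J1 runs 3 units, time = 23
  J2 runs 4 units, time = 27
  J3 runs 4 units, time = 31
  J4 runs 1 units, time = 32
  J5 runs 1 units, time = 33
  J2 runs 4 units, time = 37
  J2 runs 2 units, time = 39
Finish times: [23, 39, 31, 32, 33]
Average turnaround = 158/5 = 31.6

31.6


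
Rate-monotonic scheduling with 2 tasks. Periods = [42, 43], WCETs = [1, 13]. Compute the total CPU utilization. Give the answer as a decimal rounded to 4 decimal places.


Compute individual utilizations (exact fractions):
  Task 1: C/T = 1/42 (approx. 0.0238)
  Task 2: C/T = 13/43 (approx. 0.3023)
Total utilization U = 1/42 + 13/43 = 589/1806
Rounded to 4 decimal places: U = 0.3261
RM (Liu & Layland) bound for 2 tasks = 0.828427; compare with U = 589/1806 (approx. 0.326135)
U <= bound, so schedulable by RM sufficient condition.

0.3261


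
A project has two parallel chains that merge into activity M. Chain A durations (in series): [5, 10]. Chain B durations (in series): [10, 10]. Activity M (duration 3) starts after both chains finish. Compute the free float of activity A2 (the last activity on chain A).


ES(A2) = sum of predecessors on chain A = 5
EF(A2) = ES + duration = 5 + 10 = 15
Successor of A2 is M. ES(M) = max(sum(A), sum(B)) = max(15, 20) = 20
Free float = ES(successor) - EF(current) = 20 - 15 = 5

5


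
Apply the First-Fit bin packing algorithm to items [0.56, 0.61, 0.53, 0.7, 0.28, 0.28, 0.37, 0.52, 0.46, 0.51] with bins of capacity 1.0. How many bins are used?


Place items sequentially using First-Fit:
  Item 0.56 -> new Bin 1
  Item 0.61 -> new Bin 2
  Item 0.53 -> new Bin 3
  Item 0.7 -> new Bin 4
  Item 0.28 -> Bin 1 (now 0.84)
  Item 0.28 -> Bin 2 (now 0.89)
  Item 0.37 -> Bin 3 (now 0.9)
  Item 0.52 -> new Bin 5
  Item 0.46 -> Bin 5 (now 0.98)
  Item 0.51 -> new Bin 6
Total bins used = 6

6


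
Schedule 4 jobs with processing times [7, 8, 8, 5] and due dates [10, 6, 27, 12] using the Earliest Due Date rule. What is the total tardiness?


Sort by due date (EDD order): [(8, 6), (7, 10), (5, 12), (8, 27)]
Compute completion times and tardiness:
  Job 1: p=8, d=6, C=8, tardiness=max(0,8-6)=2
  Job 2: p=7, d=10, C=15, tardiness=max(0,15-10)=5
  Job 3: p=5, d=12, C=20, tardiness=max(0,20-12)=8
  Job 4: p=8, d=27, C=28, tardiness=max(0,28-27)=1
Total tardiness = 16

16


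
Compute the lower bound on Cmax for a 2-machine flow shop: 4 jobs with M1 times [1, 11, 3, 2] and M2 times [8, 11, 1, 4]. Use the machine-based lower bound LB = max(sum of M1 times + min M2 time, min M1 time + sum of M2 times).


LB1 = sum(M1 times) + min(M2 times) = 17 + 1 = 18
LB2 = min(M1 times) + sum(M2 times) = 1 + 24 = 25
Lower bound = max(LB1, LB2) = max(18, 25) = 25

25


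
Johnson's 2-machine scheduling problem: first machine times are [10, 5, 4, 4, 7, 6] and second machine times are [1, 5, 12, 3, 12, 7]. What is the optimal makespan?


Apply Johnson's rule:
  Group 1 (a <= b): [(3, 4, 12), (2, 5, 5), (6, 6, 7), (5, 7, 12)]
  Group 2 (a > b): [(4, 4, 3), (1, 10, 1)]
Optimal job order: [3, 2, 6, 5, 4, 1]
Schedule:
  Job 3: M1 done at 4, M2 done at 16
  Job 2: M1 done at 9, M2 done at 21
  Job 6: M1 done at 15, M2 done at 28
  Job 5: M1 done at 22, M2 done at 40
  Job 4: M1 done at 26, M2 done at 43
  Job 1: M1 done at 36, M2 done at 44
Makespan = 44

44


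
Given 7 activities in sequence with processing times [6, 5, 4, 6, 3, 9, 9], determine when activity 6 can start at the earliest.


Activity 6 starts after activities 1 through 5 complete.
Predecessor durations: [6, 5, 4, 6, 3]
ES = 6 + 5 + 4 + 6 + 3 = 24

24


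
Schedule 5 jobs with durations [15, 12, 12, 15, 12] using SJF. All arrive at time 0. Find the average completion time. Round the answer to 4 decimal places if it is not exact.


SJF order (ascending): [12, 12, 12, 15, 15]
Completion times:
  Job 1: burst=12, C=12
  Job 2: burst=12, C=24
  Job 3: burst=12, C=36
  Job 4: burst=15, C=51
  Job 5: burst=15, C=66
Average completion = 189/5 = 37.8

37.8


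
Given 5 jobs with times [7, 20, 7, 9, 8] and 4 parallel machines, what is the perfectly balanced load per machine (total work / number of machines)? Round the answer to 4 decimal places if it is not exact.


Total processing time = 7 + 20 + 7 + 9 + 8 = 51
Number of machines = 4
Ideal balanced load = 51 / 4 = 12.75

12.75


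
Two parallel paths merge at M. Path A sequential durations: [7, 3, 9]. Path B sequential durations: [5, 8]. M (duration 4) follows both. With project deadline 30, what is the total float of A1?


Forward pass: ES(A1) = sum of predecessors on chain A = 0
EF = ES + duration = 0 + 7 = 7
Backward pass: LF(M) = deadline = 30; LS(M) = 30 - 4 = 26
LF(A1) = LS(M) - sum(successors on chain A) = 26 - 12 = 14
LS = LF - duration = 14 - 7 = 7
Total float = LS - ES = 7 - 0 = 7

7


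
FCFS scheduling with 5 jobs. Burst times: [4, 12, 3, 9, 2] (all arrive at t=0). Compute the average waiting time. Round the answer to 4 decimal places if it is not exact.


FCFS order (as given): [4, 12, 3, 9, 2]
Waiting times:
  Job 1: wait = 0
  Job 2: wait = 4
  Job 3: wait = 16
  Job 4: wait = 19
  Job 5: wait = 28
Sum of waiting times = 67
Average waiting time = 67/5 = 13.4

13.4


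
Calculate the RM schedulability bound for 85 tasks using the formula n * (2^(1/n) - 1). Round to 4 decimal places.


Compute 2^(1/85) = 1.0081880126
Subtract 1: 1.0081880126 - 1 = 0.0081880126
Multiply by n: 85 * 0.0081880126 = 0.6959810710
Round to 4 dp: 0.6960

0.6960


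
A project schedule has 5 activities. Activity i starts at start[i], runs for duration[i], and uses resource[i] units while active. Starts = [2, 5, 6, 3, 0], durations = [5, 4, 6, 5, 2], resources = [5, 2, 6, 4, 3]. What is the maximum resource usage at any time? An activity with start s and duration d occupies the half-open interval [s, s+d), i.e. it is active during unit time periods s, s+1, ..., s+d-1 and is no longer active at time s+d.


Each activity i is active on [start_i, start_i + duration_i).
Compute total resource usage per time slot:
  t=0: active resources = [3], total = 3
  t=1: active resources = [3], total = 3
  t=2: active resources = [5], total = 5
  t=3: active resources = [5, 4], total = 9
  t=4: active resources = [5, 4], total = 9
  t=5: active resources = [5, 2, 4], total = 11
  t=6: active resources = [5, 2, 6, 4], total = 17
  t=7: active resources = [2, 6, 4], total = 12
  t=8: active resources = [2, 6], total = 8
  t=9: active resources = [6], total = 6
  t=10: active resources = [6], total = 6
  t=11: active resources = [6], total = 6
Peak resource demand = 17

17


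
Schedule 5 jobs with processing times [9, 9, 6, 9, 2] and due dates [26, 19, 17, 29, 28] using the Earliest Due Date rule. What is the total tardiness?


Sort by due date (EDD order): [(6, 17), (9, 19), (9, 26), (2, 28), (9, 29)]
Compute completion times and tardiness:
  Job 1: p=6, d=17, C=6, tardiness=max(0,6-17)=0
  Job 2: p=9, d=19, C=15, tardiness=max(0,15-19)=0
  Job 3: p=9, d=26, C=24, tardiness=max(0,24-26)=0
  Job 4: p=2, d=28, C=26, tardiness=max(0,26-28)=0
  Job 5: p=9, d=29, C=35, tardiness=max(0,35-29)=6
Total tardiness = 6

6


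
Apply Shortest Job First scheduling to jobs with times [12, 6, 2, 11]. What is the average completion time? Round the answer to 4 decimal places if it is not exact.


SJF order (ascending): [2, 6, 11, 12]
Completion times:
  Job 1: burst=2, C=2
  Job 2: burst=6, C=8
  Job 3: burst=11, C=19
  Job 4: burst=12, C=31
Average completion = 60/4 = 15.0

15.0


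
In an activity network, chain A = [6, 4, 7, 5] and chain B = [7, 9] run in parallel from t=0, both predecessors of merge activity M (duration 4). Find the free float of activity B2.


ES(B2) = sum of predecessors on chain B = 7
EF(B2) = ES + duration = 7 + 9 = 16
Successor of B2 is M. ES(M) = max(sum(A), sum(B)) = max(22, 16) = 22
Free float = ES(successor) - EF(current) = 22 - 16 = 6

6


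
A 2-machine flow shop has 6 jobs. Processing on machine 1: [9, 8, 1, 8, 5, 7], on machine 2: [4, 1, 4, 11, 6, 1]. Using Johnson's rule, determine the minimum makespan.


Apply Johnson's rule:
  Group 1 (a <= b): [(3, 1, 4), (5, 5, 6), (4, 8, 11)]
  Group 2 (a > b): [(1, 9, 4), (2, 8, 1), (6, 7, 1)]
Optimal job order: [3, 5, 4, 1, 2, 6]
Schedule:
  Job 3: M1 done at 1, M2 done at 5
  Job 5: M1 done at 6, M2 done at 12
  Job 4: M1 done at 14, M2 done at 25
  Job 1: M1 done at 23, M2 done at 29
  Job 2: M1 done at 31, M2 done at 32
  Job 6: M1 done at 38, M2 done at 39
Makespan = 39

39


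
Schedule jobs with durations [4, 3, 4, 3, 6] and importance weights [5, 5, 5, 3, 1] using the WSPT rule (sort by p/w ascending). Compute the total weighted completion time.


Compute p/w ratios and sort ascending (WSPT): [(3, 5), (4, 5), (4, 5), (3, 3), (6, 1)]
Compute weighted completion times:
  Job (p=3,w=5): C=3, w*C=5*3=15
  Job (p=4,w=5): C=7, w*C=5*7=35
  Job (p=4,w=5): C=11, w*C=5*11=55
  Job (p=3,w=3): C=14, w*C=3*14=42
  Job (p=6,w=1): C=20, w*C=1*20=20
Total weighted completion time = 167

167


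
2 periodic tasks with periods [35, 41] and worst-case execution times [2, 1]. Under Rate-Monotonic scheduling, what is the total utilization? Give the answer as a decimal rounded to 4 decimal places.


Compute individual utilizations (exact fractions):
  Task 1: C/T = 2/35 (approx. 0.0571)
  Task 2: C/T = 1/41 (approx. 0.0244)
Total utilization U = 2/35 + 1/41 = 117/1435
Rounded to 4 decimal places: U = 0.0815
RM (Liu & Layland) bound for 2 tasks = 0.828427; compare with U = 117/1435 (approx. 0.081533)
U <= bound, so schedulable by RM sufficient condition.

0.0815


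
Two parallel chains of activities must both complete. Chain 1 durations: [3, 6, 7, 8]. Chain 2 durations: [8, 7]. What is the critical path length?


Path A total = 3 + 6 + 7 + 8 = 24
Path B total = 8 + 7 = 15
Critical path = longest path = max(24, 15) = 24

24


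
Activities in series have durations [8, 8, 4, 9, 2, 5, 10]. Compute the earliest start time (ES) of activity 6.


Activity 6 starts after activities 1 through 5 complete.
Predecessor durations: [8, 8, 4, 9, 2]
ES = 8 + 8 + 4 + 9 + 2 = 31

31


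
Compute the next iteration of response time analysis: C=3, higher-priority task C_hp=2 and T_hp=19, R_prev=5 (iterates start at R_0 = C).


R_next = C + ceil(R_prev / T_hp) * C_hp
ceil(5 / 19) = ceil(0.2632) = 1
Interference = 1 * 2 = 2
R_next = 3 + 2 = 5
R_next = R_prev, so the iteration has converged (response time = 5).

5


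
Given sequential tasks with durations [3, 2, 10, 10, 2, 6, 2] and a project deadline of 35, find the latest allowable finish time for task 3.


LF(activity 3) = deadline - sum of successor durations
Successors: activities 4 through 7 with durations [10, 2, 6, 2]
Sum of successor durations = 20
LF = 35 - 20 = 15

15


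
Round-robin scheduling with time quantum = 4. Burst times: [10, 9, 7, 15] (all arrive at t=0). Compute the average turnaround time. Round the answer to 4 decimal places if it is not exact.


Time quantum = 4
Execution trace:
  J1 runs 4 units, time = 4
  J2 runs 4 units, time = 8
  J3 runs 4 units, time = 12
  J4 runs 4 units, time = 16
  J1 runs 4 units, time = 20
  J2 runs 4 units, time = 24
  J3 runs 3 units, time = 27
  J4 runs 4 units, time = 31
  J1 runs 2 units, time = 33
  J2 runs 1 units, time = 34
  J4 runs 4 units, time = 38
  J4 runs 3 units, time = 41
Finish times: [33, 34, 27, 41]
Average turnaround = 135/4 = 33.75

33.75


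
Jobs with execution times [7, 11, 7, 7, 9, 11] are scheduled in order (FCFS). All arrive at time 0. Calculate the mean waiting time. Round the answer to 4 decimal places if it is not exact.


FCFS order (as given): [7, 11, 7, 7, 9, 11]
Waiting times:
  Job 1: wait = 0
  Job 2: wait = 7
  Job 3: wait = 18
  Job 4: wait = 25
  Job 5: wait = 32
  Job 6: wait = 41
Sum of waiting times = 123
Average waiting time = 123/6 = 20.5

20.5


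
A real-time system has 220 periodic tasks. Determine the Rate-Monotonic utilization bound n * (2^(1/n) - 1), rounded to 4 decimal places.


Compute 2^(1/220) = 1.0031556376
Subtract 1: 1.0031556376 - 1 = 0.0031556376
Multiply by n: 220 * 0.0031556376 = 0.6942402720
Round to 4 dp: 0.6942

0.6942


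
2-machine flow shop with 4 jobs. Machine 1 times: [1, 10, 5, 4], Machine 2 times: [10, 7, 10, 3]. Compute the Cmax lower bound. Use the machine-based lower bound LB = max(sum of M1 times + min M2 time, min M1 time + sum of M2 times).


LB1 = sum(M1 times) + min(M2 times) = 20 + 3 = 23
LB2 = min(M1 times) + sum(M2 times) = 1 + 30 = 31
Lower bound = max(LB1, LB2) = max(23, 31) = 31

31


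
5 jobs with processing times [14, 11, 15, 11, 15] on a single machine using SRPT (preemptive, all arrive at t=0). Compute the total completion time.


Since all jobs arrive at t=0, SRPT equals SPT ordering.
SPT order: [11, 11, 14, 15, 15]
Completion times:
  Job 1: p=11, C=11
  Job 2: p=11, C=22
  Job 3: p=14, C=36
  Job 4: p=15, C=51
  Job 5: p=15, C=66
Total completion time = 11 + 22 + 36 + 51 + 66 = 186

186


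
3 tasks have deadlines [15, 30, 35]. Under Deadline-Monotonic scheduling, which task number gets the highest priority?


Sort tasks by relative deadline (ascending):
  Task 1: deadline = 15
  Task 2: deadline = 30
  Task 3: deadline = 35
Priority order (highest first): [1, 2, 3]
Highest priority task = 1

1


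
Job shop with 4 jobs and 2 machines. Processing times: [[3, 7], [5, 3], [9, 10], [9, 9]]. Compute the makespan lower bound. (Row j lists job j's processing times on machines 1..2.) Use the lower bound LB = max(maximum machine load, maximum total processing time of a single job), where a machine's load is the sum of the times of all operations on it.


Machine loads:
  Machine 1: 3 + 5 + 9 + 9 = 26
  Machine 2: 7 + 3 + 10 + 9 = 29
Max machine load = 29
Job totals:
  Job 1: 10
  Job 2: 8
  Job 3: 19
  Job 4: 18
Max job total = 19
Lower bound = max(29, 19) = 29

29


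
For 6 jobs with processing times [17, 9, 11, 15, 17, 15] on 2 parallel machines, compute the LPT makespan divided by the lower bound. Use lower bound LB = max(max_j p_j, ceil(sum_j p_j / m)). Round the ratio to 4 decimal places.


LPT order: [17, 17, 15, 15, 11, 9]
Machine loads after assignment: [43, 41]
LPT makespan = 43
Lower bound = max(max_job, ceil(total/2)) = max(17, 42) = 42
Ratio = 43 / 42 = 1.0238

1.0238


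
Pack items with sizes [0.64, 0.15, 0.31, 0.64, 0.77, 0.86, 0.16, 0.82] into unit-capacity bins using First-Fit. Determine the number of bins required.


Place items sequentially using First-Fit:
  Item 0.64 -> new Bin 1
  Item 0.15 -> Bin 1 (now 0.79)
  Item 0.31 -> new Bin 2
  Item 0.64 -> Bin 2 (now 0.95)
  Item 0.77 -> new Bin 3
  Item 0.86 -> new Bin 4
  Item 0.16 -> Bin 1 (now 0.95)
  Item 0.82 -> new Bin 5
Total bins used = 5

5


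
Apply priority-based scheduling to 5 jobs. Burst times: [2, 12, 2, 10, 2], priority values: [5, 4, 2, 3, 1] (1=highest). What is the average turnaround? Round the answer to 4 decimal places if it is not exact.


Sort by priority (ascending = highest first):
Order: [(1, 2), (2, 2), (3, 10), (4, 12), (5, 2)]
Completion times:
  Priority 1, burst=2, C=2
  Priority 2, burst=2, C=4
  Priority 3, burst=10, C=14
  Priority 4, burst=12, C=26
  Priority 5, burst=2, C=28
Average turnaround = 74/5 = 14.8

14.8


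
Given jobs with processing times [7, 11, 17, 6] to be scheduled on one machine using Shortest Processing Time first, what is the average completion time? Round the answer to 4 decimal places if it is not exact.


Sort jobs by processing time (SPT order): [6, 7, 11, 17]
Compute completion times sequentially:
  Job 1: processing = 6, completes at 6
  Job 2: processing = 7, completes at 13
  Job 3: processing = 11, completes at 24
  Job 4: processing = 17, completes at 41
Sum of completion times = 84
Average completion time = 84/4 = 21.0

21.0


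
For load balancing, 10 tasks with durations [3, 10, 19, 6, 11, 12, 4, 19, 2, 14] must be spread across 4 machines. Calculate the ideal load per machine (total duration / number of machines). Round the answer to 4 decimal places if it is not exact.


Total processing time = 3 + 10 + 19 + 6 + 11 + 12 + 4 + 19 + 2 + 14 = 100
Number of machines = 4
Ideal balanced load = 100 / 4 = 25.0

25.0


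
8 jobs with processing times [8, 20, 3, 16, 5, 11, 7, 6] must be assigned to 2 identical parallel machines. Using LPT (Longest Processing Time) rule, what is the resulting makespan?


Sort jobs in decreasing order (LPT): [20, 16, 11, 8, 7, 6, 5, 3]
Assign each job to the least loaded machine:
  Machine 1: jobs [20, 8, 6, 5], load = 39
  Machine 2: jobs [16, 11, 7, 3], load = 37
Makespan = max load = 39

39


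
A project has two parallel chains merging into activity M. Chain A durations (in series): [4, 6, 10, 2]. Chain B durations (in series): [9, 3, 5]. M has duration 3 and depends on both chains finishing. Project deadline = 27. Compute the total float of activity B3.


Forward pass: ES(B3) = sum of predecessors on chain B = 12
EF = ES + duration = 12 + 5 = 17
Backward pass: LF(M) = deadline = 27; LS(M) = 27 - 3 = 24
LF(B3) = LS(M) - sum(successors on chain B) = 24 - 0 = 24
LS = LF - duration = 24 - 5 = 19
Total float = LS - ES = 19 - 12 = 7

7
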